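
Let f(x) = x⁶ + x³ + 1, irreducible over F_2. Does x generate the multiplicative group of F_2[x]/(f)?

No

|GF(2^6)^×| = 2^6 − 1 = 63. Prime factorization: 63 = 3^2·7.
f is primitive ⇔ x has order 63 in GF(2)[x]/(f), i.e. x^(63/q) ≠ 1 for each prime q | 63.
x^(21) mod f = x³.
x^(9) mod f = 1
Since x^(9) = 1, the order of x divides 9 < 63; not primitive.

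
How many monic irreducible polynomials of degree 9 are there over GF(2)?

56

The number of monic irreducibles of degree 9 over GF(2) is (1/9)·Σ_{d∣9} μ(9/d) 2^d.
Divisors of 9: 1, 3, 9; μ(9/d) for each: 0, -1, 1.
Σ = − 2^3 + 2^9 = 504.
N = 504/9 = 56.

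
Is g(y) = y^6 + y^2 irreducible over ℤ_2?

No

Check for roots in ℤ_2: g(0) = 0 → root; g(1) = 0 → root.
g(0) = 0, so (y) divides g(y); g is reducible.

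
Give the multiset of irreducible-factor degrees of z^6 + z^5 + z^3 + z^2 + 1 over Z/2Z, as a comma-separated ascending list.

Write g(z) = z^6 + z^5 + z^3 + z^2 + 1.
Roots in Z/2Z: g(0) = 1; g(1) = 1.
Complete factorization: g(z) = (z^6 + z^5 + z^3 + z^2 + 1).
Factor degrees with multiplicity: 6 = 6.

6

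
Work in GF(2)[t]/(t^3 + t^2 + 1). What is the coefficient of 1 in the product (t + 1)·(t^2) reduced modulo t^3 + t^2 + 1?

1

Multiply in GF(2)[t]: (t + 1)·(t^2) = t^3 + t^2.
Reduce using t^3 ≡ t^2 + 1 (mod t^3 + t^2 + 1).
Reduced: 1.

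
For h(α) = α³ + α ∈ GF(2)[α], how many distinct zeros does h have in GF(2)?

2

Evaluate at each of the 2 elements of GF(2):
h(0) = 0 → root; h(1) = 0 → root.
Roots: {0, 1}.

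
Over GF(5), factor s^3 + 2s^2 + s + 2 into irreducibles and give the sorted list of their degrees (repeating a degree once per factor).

Write h(s) = s^3 + 2s^2 + s + 2.
Roots in GF(5): h(0) = 2; h(1) = 1; h(2) = 0 → root; h(3) = 0 → root; h(4) = 2.
Linear factors from roots: (s + 3), (s + 2).
Complete factorization: h(s) = (s + 3)·(s + 2)^2.
Factor degrees with multiplicity: 1 + 1 + 1 = 3.

1, 1, 1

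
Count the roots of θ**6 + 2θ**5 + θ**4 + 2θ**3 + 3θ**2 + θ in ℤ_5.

4

Write g(θ) = θ**6 + 2θ**5 + θ**4 + 2θ**3 + 3θ**2 + θ.
Evaluate at each of the 5 elements of ℤ_5:
g(0) = 0 → root; g(1) = 0 → root; g(2) = 4; g(3) = 0 → root; g(4) = 0 → root.
Roots: {0, 1, 3, 4}.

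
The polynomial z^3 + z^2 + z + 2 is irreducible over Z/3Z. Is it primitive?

Write f(z) = z^3 + z^2 + z + 2.
|GF(3^3)^×| = 3^3 − 1 = 26. Prime factorization: 26 = 2·13.
f is primitive ⇔ z has order 26 in GF(3)[z]/(f), i.e. z^(26/q) ≠ 1 for each prime q | 26.
z^(13) mod f = 1
z^(2) mod f = z^2.
Since z^(13) = 1, the order of z divides 13 < 26; not primitive.

No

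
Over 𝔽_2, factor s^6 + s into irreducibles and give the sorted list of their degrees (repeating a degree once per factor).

1, 1, 4

Write h(s) = s^6 + s.
Roots in 𝔽_2: h(0) = 0 → root; h(1) = 0 → root.
Linear factors from roots: (s), (s + 1).
Complete factorization: h(s) = (s)·(s + 1)·(s^4 + s^3 + s^2 + s + 1).
Factor degrees with multiplicity: 1 + 1 + 4 = 6.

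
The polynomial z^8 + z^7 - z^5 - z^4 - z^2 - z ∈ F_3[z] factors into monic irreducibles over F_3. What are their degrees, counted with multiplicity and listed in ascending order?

1, 1, 2, 2, 2

Write g(z) = z^8 + z^7 - z^5 - z^4 - z^2 - z.
Roots in F_3: g(0) = 0 → root; g(1) = 1; g(2) = 0 → root.
Linear factors from roots: (z), (z + 1).
Complete factorization: g(z) = (z)·(z + 1)·(z^2 - z - 1)^3.
Factor degrees with multiplicity: 1 + 1 + 2 + 2 + 2 = 8.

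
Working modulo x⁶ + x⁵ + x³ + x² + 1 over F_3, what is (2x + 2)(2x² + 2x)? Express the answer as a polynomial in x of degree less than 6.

x^3 + 2x^2 + x

Multiply in F_3[x]: (2x + 2)·(2x² + 2x) = x³ + 2x² + x.
Reduced: x³ + 2x² + x.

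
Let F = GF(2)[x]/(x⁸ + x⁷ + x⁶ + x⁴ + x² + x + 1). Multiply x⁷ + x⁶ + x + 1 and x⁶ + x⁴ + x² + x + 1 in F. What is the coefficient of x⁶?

Multiply in GF(2)[x]: (x⁷ + x⁶ + x + 1)·(x⁶ + x⁴ + x² + x + 1) = x¹³ + x¹² + x¹¹ + x¹⁰ + x⁹ + x⁷ + x⁵ + x⁴ + x³ + 1.
Reduce using x⁸ ≡ x⁷ + x⁶ + x⁴ + x² + x + 1 (mod x⁸ + x⁷ + x⁶ + x⁴ + x² + x + 1).
Reduced: x⁷ + x⁵ + x³ + x + 1.

0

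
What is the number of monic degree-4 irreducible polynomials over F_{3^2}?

1620

By the necklace-counting formula, N_9(4) = (1/4) Σ_{d|4} μ(4/d)·9^d.
Divisors of 4: 1, 2, 4; μ(4/d) for each: 0, -1, 1.
Σ = − 9^2 + 9^4 = 6480.
N = 6480/4 = 1620.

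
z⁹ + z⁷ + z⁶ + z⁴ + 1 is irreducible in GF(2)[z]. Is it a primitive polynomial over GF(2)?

Yes

Write f(z) = z⁹ + z⁷ + z⁶ + z⁴ + 1.
|GF(2^9)^×| = 2^9 − 1 = 511. Prime factorization: 511 = 7·73.
f is primitive ⇔ z has order 511 in GF(2)[z]/(f), i.e. z^(511/q) ≠ 1 for each prime q | 511.
z^(73) mod f = z⁸ + z⁷ + z⁵ + z² + z + 1.
z^(7) mod f = z⁷.
None equal 1, so z has full order 511; f is primitive.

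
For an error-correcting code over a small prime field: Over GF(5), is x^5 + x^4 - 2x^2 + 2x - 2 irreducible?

Write h(x) = x^5 + x^4 - 2x^2 + 2x - 2.
Check for roots in GF(5): h(0) = 3; h(1) = 0 → root; h(2) = 2; h(3) = 0 → root; h(4) = 4.
h(1) = 0, so (x − 1) divides h(x); h is reducible.

No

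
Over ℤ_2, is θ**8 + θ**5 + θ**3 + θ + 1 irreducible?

Write g(θ) = θ**8 + θ**5 + θ**3 + θ + 1.
Check for roots in ℤ_2: g(0) = 1; g(1) = 1.
No roots, so no linear factors.
Monic irreducibles of degree 2 over GF(2): θ**2 + θ + 1.
None of them divide g (all give nonzero remainder).
Monic irreducibles of degree 3 over GF(2): θ**3 + θ + 1, θ**3 + θ**2 + 1.
None of them divide g (all give nonzero remainder).
Monic irreducibles of degree 4 over GF(2): θ**4 + θ + 1, θ**4 + θ**3 + 1, θ**4 + θ**3 + θ**2 + θ + 1.
None of them divide g (all give nonzero remainder).
No irreducible factor of degree ≤ 4 exists, so g is irreducible over GF(2).

Yes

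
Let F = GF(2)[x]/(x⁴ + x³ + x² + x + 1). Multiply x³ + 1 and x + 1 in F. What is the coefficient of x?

0

Multiply in GF(2)[x]: (x³ + 1)·(x + 1) = x⁴ + x³ + x + 1.
Reduce using x⁴ ≡ x³ + x² + x + 1 (mod x⁴ + x³ + x² + x + 1).
Reduced: x².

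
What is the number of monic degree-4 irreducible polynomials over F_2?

3

Gauss's count: N_{2}(4) = (1/4) Σ_{d|4} μ(4/d)·2^d.
Divisors of 4: 1, 2, 4; μ(4/d) for each: 0, -1, 1.
Σ = − 2^2 + 2^4 = 12.
N = 12/4 = 3.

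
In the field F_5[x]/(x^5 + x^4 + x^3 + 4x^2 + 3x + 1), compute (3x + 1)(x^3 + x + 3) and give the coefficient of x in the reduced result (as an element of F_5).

Multiply in F_5[x]: (3x + 1)·(x^3 + x + 3) = 3x^4 + x^3 + 3x^2 + 3.
Reduced: 3x^4 + x^3 + 3x^2 + 3.

0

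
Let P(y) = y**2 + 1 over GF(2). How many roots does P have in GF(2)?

1

Evaluate at each of the 2 elements of GF(2):
P(0) = 1; P(1) = 0 → root.
Roots: {1}.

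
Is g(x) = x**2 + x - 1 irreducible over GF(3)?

Check for roots in GF(3): g(0) = 2; g(1) = 1; g(2) = 2.
No roots. A degree-2 polynomial over a field with no linear factor is irreducible.

Yes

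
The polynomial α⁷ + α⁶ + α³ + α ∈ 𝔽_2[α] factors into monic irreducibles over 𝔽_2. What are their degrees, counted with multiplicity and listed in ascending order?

1, 1, 2, 3

Write h(α) = α⁷ + α⁶ + α³ + α.
Roots in 𝔽_2: h(0) = 0 → root; h(1) = 0 → root.
Linear factors from roots: (α), (α + 1).
Complete factorization: h(α) = (α)·(α + 1)·(α² + α + 1)·(α³ + α² + 1).
Factor degrees with multiplicity: 1 + 1 + 2 + 3 = 7.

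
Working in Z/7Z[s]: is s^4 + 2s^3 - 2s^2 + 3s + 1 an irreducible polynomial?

Yes

Write g(s) = s^4 + 2s^3 - 2s^2 + 3s + 1.
Check for roots in Z/7Z: g(0) = 1; g(1) = 5; g(2) = 3; g(3) = 1; g(4) = 1; g(5) = 1; g(6) = 2.
No roots, so no linear factors.
Degree-2 irreducible divisors: test the 21 monic irreducibles of degree 2 over GF(7).
None of them divide g (all give nonzero remainder).
No irreducible factor of degree ≤ 2 exists, so g is irreducible over GF(7).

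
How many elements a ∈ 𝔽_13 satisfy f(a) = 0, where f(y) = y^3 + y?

3

Evaluate at each of the 13 elements of 𝔽_13:
f(0) = 0 → root; f(1) = 2; f(2) = 10; f(3) = 4; f(4) = 3; f(5) = 0 → root; f(6) = 1; f(7) = 12; f(8) = 0 → root; f(9) = 10; f(10) = 9; f(11) = 3; f(12) = 11.
Roots: {0, 5, 8}.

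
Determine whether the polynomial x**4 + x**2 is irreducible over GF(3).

Write h(x) = x**4 + x**2.
Check for roots in GF(3): h(0) = 0 → root; h(1) = 2; h(2) = 2.
h(0) = 0, so (x) divides h(x); h is reducible.

No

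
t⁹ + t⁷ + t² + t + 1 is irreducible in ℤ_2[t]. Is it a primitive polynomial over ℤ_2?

Write f(t) = t⁹ + t⁷ + t² + t + 1.
|GF(2^9)^×| = 2^9 − 1 = 511. Prime factorization: 511 = 7·73.
f is primitive ⇔ t has order 511 in GF(2)[t]/(f), i.e. t^(511/q) ≠ 1 for each prime q | 511.
t^(73) mod f = t⁵ + t⁴ + t³ + t².
t^(7) mod f = t⁷.
None equal 1, so t has full order 511; f is primitive.

Yes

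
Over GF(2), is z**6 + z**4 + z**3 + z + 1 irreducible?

Yes

Write P(z) = z**6 + z**4 + z**3 + z + 1.
Check for roots in GF(2): P(0) = 1; P(1) = 1.
No roots, so no linear factors.
Monic irreducibles of degree 2 over GF(2): z**2 + z + 1.
None of them divide P (all give nonzero remainder).
Monic irreducibles of degree 3 over GF(2): z**3 + z + 1, z**3 + z**2 + 1.
None of them divide P (all give nonzero remainder).
No irreducible factor of degree ≤ 3 exists, so P is irreducible over GF(2).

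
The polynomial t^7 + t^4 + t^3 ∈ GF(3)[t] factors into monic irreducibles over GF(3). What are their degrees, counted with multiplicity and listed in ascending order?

1, 1, 1, 1, 3

Write f(t) = t^7 + t^4 + t^3.
Roots in GF(3): f(0) = 0 → root; f(1) = 0 → root; f(2) = 2.
Linear factors from roots: (t), (t + 2).
Complete factorization: f(t) = (t + 2)·(t)^3·(t^3 + t^2 + t + 2).
Factor degrees with multiplicity: 1 + 1 + 1 + 1 + 3 = 7.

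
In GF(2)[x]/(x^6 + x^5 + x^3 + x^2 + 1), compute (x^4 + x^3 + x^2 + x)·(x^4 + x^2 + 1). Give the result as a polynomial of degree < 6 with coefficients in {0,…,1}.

x^5 + x^4 + x

Multiply in GF(2)[x]: (x^4 + x^3 + x^2 + x)·(x^4 + x^2 + 1) = x^8 + x^7 + x^2 + x.
Reduce using x^6 ≡ x^5 + x^3 + x^2 + 1 (mod x^6 + x^5 + x^3 + x^2 + 1).
Reduced: x^5 + x^4 + x.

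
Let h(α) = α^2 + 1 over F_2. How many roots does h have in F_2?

1

Evaluate at each of the 2 elements of F_2:
h(0) = 1; h(1) = 0 → root.
Roots: {1}.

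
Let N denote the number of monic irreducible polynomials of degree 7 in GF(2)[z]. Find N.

18

Gauss's count: N_{2}(7) = (1/7) Σ_{d|7} μ(7/d)·2^d.
Divisors of 7: 1, 7; μ(7/d) for each: -1, 1.
Σ = − 2^1 + 2^7 = 126.
N = 126/7 = 18.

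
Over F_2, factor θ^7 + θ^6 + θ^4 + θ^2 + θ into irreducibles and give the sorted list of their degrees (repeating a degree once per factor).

Write g(θ) = θ^7 + θ^6 + θ^4 + θ^2 + θ.
Roots in F_2: g(0) = 0 → root; g(1) = 1.
Linear factors from roots: (θ).
Complete factorization: g(θ) = (θ)·(θ^2 + θ + 1)^3.
Factor degrees with multiplicity: 1 + 2 + 2 + 2 = 7.

1, 2, 2, 2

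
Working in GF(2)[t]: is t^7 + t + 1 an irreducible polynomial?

Yes

Write g(t) = t^7 + t + 1.
Check for roots in GF(2): g(0) = 1; g(1) = 1.
No roots, so no linear factors.
Monic irreducibles of degree 2 over GF(2): t^2 + t + 1.
None of them divide g (all give nonzero remainder).
Monic irreducibles of degree 3 over GF(2): t^3 + t + 1, t^3 + t^2 + 1.
None of them divide g (all give nonzero remainder).
No irreducible factor of degree ≤ 3 exists, so g is irreducible over GF(2).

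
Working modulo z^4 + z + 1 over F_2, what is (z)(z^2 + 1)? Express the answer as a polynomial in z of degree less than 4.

z^3 + z

Multiply in F_2[z]: (z)·(z^2 + 1) = z^3 + z.
Reduced: z^3 + z.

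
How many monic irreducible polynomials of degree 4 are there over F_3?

18

x^(3^4) − x is the product of all monic irreducibles of degree dividing 4; Möbius inversion gives N = (1/4) Σ μ(4/d)·3^d.
Divisors of 4: 1, 2, 4; μ(4/d) for each: 0, -1, 1.
Σ = − 3^2 + 3^4 = 72.
N = 72/4 = 18.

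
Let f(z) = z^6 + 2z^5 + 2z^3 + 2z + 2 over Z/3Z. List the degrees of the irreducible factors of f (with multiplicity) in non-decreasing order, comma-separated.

Roots in Z/3Z: f(0) = 2; f(1) = 0 → root; f(2) = 0 → root.
Linear factors from roots: (z + 2), (z + 1).
Complete factorization: f(z) = (z + 1)^2·(z + 2)^2·(z^2 + 2z + 2).
Factor degrees with multiplicity: 1 + 1 + 1 + 1 + 2 = 6.

1, 1, 1, 1, 2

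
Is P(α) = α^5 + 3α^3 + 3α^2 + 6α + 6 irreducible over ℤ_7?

Yes

Check for roots in ℤ_7: P(0) = 6; P(1) = 5; P(2) = 2; P(3) = 4; P(4) = 6; P(5) = 6; P(6) = 6.
No roots, so no linear factors.
Degree-2 irreducible divisors: test the 21 monic irreducibles of degree 2 over GF(7).
None of them divide P (all give nonzero remainder).
No irreducible factor of degree ≤ 2 exists, so P is irreducible over GF(7).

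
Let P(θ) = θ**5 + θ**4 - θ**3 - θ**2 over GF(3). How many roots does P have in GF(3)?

3

Evaluate at each of the 3 elements of GF(3):
P(0) = 0 → root; P(1) = 0 → root; P(2) = 0 → root.
Roots: {0, 1, 2}.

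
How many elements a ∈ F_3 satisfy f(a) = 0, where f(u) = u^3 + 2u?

3

Evaluate at each of the 3 elements of F_3:
f(0) = 0 → root; f(1) = 0 → root; f(2) = 0 → root.
Roots: {0, 1, 2}.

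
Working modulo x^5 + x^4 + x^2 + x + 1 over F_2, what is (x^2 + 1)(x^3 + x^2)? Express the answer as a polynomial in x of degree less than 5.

Multiply in F_2[x]: (x^2 + 1)·(x^3 + x^2) = x^5 + x^4 + x^3 + x^2.
Reduce using x^5 ≡ x^4 + x^2 + x + 1 (mod x^5 + x^4 + x^2 + x + 1).
Reduced: x^3 + x + 1.

x^3 + x + 1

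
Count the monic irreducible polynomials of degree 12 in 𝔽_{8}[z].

5726600880

By the necklace-counting formula, N_8(12) = (1/12) Σ_{d|12} μ(12/d)·8^d.
Divisors of 12: 1, 2, 3, 4, 6, 12; μ(12/d) for each: 0, 1, 0, -1, -1, 1.
Σ = 8^2 − 8^4 − 8^6 + 8^12 = 68719210560.
N = 68719210560/12 = 5726600880.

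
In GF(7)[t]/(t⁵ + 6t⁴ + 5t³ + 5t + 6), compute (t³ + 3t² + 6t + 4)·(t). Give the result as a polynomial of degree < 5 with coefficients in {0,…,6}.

Multiply in GF(7)[t]: (t³ + 3t² + 6t + 4)·(t) = t⁴ + 3t³ + 6t² + 4t.
Reduced: t⁴ + 3t³ + 6t² + 4t.

t^4 + 3t^3 + 6t^2 + 4t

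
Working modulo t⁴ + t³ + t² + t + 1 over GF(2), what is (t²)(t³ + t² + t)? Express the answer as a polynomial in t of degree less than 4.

Multiply in GF(2)[t]: (t²)·(t³ + t² + t) = t⁵ + t⁴ + t³.
Reduce using t⁴ ≡ t³ + t² + t + 1 (mod t⁴ + t³ + t² + t + 1).
Reduced: t² + t.

t^2 + t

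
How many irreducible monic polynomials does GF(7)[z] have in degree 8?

720300

x^(7^8) − x is the product of all monic irreducibles of degree dividing 8; Möbius inversion gives N = (1/8) Σ μ(8/d)·7^d.
Divisors of 8: 1, 2, 4, 8; μ(8/d) for each: 0, 0, -1, 1.
Σ = − 7^4 + 7^8 = 5762400.
N = 5762400/8 = 720300.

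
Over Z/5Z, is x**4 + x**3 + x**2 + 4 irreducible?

No

Write m(x) = x**4 + x**3 + x**2 + 4.
Check for roots in Z/5Z: m(0) = 4; m(1) = 2; m(2) = 2; m(3) = 1; m(4) = 0 → root.
m(4) = 0, so (x − 4) divides m(x); m is reducible.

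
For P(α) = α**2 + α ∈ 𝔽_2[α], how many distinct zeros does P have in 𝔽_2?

Evaluate at each of the 2 elements of 𝔽_2:
P(0) = 0 → root; P(1) = 0 → root.
Roots: {0, 1}.

2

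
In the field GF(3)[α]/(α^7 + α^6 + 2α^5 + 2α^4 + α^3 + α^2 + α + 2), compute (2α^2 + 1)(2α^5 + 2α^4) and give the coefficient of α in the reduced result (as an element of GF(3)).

Multiply in GF(3)[α]: (2α^2 + 1)·(2α^5 + 2α^4) = α^7 + α^6 + 2α^5 + 2α^4.
Reduce using α^7 ≡ 2α^6 + α^5 + α^4 + 2α^3 + 2α^2 + 2α + 1 (mod α^7 + α^6 + 2α^5 + 2α^4 + α^3 + α^2 + α + 2).
Reduced: 2α^3 + 2α^2 + 2α + 1.

2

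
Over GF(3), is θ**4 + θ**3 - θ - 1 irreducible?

No

Write P(θ) = θ**4 + θ**3 - θ - 1.
Check for roots in GF(3): P(0) = 2; P(1) = 0 → root; P(2) = 0 → root.
P(1) = 0, so (θ − 1) divides P(θ); P is reducible.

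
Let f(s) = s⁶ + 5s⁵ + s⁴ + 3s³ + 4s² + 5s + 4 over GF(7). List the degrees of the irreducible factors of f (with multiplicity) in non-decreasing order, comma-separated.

Linear factors from roots: (s + 5).
Complete factorization: f(s) = (s + 5)·(s² + 1)·(s³ + 5).
Factor degrees with multiplicity: 1 + 2 + 3 = 6.

1, 2, 3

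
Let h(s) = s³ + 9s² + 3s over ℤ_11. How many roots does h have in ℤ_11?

Evaluate at each of the 11 elements of ℤ_11:
h(0) = 0 → root; h(1) = 2; h(2) = 6; h(3) = 7; h(4) = 0 → root; h(5) = 2; h(6) = 8; h(7) = 2; h(8) = 1; h(9) = 0 → root; h(10) = 5.
Roots: {0, 4, 9}.

3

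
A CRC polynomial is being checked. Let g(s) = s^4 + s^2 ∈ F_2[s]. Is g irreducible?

No

Check for roots in F_2: g(0) = 0 → root; g(1) = 0 → root.
g(0) = 0, so (s) divides g(s); g is reducible.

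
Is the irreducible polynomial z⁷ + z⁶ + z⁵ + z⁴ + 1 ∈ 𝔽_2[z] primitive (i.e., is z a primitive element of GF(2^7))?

Yes

Write f(z) = z⁷ + z⁶ + z⁵ + z⁴ + 1.
|GF(2^7)^×| = 2^7 − 1 = 127. Prime factorization: 127 = 127.
f is primitive ⇔ z has order 127 in GF(2)[z]/(f), i.e. z^(127/q) ≠ 1 for each prime q | 127.
z^(1) mod f = z.
None equal 1, so z has full order 127; f is primitive.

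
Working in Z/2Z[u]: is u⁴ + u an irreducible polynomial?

Write h(u) = u⁴ + u.
Check for roots in Z/2Z: h(0) = 0 → root; h(1) = 0 → root.
h(0) = 0, so (u) divides h(u); h is reducible.

No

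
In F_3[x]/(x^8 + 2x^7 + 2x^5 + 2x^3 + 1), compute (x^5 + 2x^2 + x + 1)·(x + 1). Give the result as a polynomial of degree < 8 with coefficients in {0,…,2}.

x^6 + x^5 + 2x^3 + 2x + 1

Multiply in F_3[x]: (x^5 + 2x^2 + x + 1)·(x + 1) = x^6 + x^5 + 2x^3 + 2x + 1.
Reduced: x^6 + x^5 + 2x^3 + 2x + 1.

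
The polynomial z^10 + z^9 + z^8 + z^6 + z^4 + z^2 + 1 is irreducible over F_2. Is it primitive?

Write f(z) = z^10 + z^9 + z^8 + z^6 + z^4 + z^2 + 1.
|GF(2^10)^×| = 2^10 − 1 = 1023. Prime factorization: 1023 = 3·11·31.
f is primitive ⇔ z has order 1023 in GF(2)[z]/(f), i.e. z^(1023/q) ≠ 1 for each prime q | 1023.
z^(341) mod f = z^9 + z^8 + z^6 + z^5 + z^3 + z^2 + 1.
z^(93) mod f = z^9 + z^7 + z^6 + z^5 + z^4 + z^3 + z^2 + z.
z^(33) mod f = z^8 + z^7 + z^5 + z^4 + z^2.
None equal 1, so z has full order 1023; f is primitive.

Yes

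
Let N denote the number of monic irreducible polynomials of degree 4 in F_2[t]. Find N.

3

The number of monic irreducibles of degree 4 over GF(2) is (1/4)·Σ_{d∣4} μ(4/d) 2^d.
Divisors of 4: 1, 2, 4; μ(4/d) for each: 0, -1, 1.
Σ = − 2^2 + 2^4 = 12.
N = 12/4 = 3.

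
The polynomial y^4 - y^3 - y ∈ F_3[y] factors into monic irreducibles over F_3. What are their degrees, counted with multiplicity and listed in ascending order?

Write g(y) = y^4 - y^3 - y.
Roots in F_3: g(0) = 0 → root; g(1) = 2; g(2) = 0 → root.
Linear factors from roots: (y), (y + 1).
Complete factorization: g(y) = (y)·(y + 1)·(y^2 + y - 1).
Factor degrees with multiplicity: 1 + 1 + 2 = 4.

1, 1, 2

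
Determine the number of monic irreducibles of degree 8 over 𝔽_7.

By the necklace-counting formula, N_7(8) = (1/8) Σ_{d|8} μ(8/d)·7^d.
Divisors of 8: 1, 2, 4, 8; μ(8/d) for each: 0, 0, -1, 1.
Σ = − 7^4 + 7^8 = 5762400.
N = 5762400/8 = 720300.

720300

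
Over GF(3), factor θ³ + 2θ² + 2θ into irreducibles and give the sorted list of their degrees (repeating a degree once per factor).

Write f(θ) = θ³ + 2θ² + 2θ.
Roots in GF(3): f(0) = 0 → root; f(1) = 2; f(2) = 2.
Linear factors from roots: (θ).
Complete factorization: f(θ) = (θ)·(θ² + 2θ + 2).
Factor degrees with multiplicity: 1 + 2 = 3.

1, 2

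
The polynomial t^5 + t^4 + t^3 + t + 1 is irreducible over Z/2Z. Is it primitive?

Write f(t) = t^5 + t^4 + t^3 + t + 1.
|GF(2^5)^×| = 2^5 − 1 = 31. Prime factorization: 31 = 31.
f is primitive ⇔ t has order 31 in GF(2)[t]/(f), i.e. t^(31/q) ≠ 1 for each prime q | 31.
t^(1) mod f = t.
None equal 1, so t has full order 31; f is primitive.

Yes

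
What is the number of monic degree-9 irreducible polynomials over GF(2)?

56

Gauss's count: N_{2}(9) = (1/9) Σ_{d|9} μ(9/d)·2^d.
Divisors of 9: 1, 3, 9; μ(9/d) for each: 0, -1, 1.
Σ = − 2^3 + 2^9 = 504.
N = 504/9 = 56.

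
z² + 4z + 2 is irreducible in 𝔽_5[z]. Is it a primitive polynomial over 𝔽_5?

Write f(z) = z² + 4z + 2.
|GF(5^2)^×| = 5^2 − 1 = 24. Prime factorization: 24 = 2^3·3.
f is primitive ⇔ z has order 24 in GF(5)[z]/(f), i.e. z^(24/q) ≠ 1 for each prime q | 24.
z^(12) mod f = 4.
z^(8) mod f = 2z + 1.
None equal 1, so z has full order 24; f is primitive.

Yes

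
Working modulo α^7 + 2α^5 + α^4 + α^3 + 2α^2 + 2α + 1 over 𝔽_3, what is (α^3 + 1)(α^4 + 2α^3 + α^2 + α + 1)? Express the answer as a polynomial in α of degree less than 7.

Multiply in 𝔽_3[α]: (α^3 + 1)·(α^4 + 2α^3 + α^2 + α + 1) = α^7 + 2α^6 + α^5 + 2α^4 + α^2 + α + 1.
Reduce using α^7 ≡ α^5 + 2α^4 + 2α^3 + α^2 + α + 2 (mod α^7 + 2α^5 + α^4 + α^3 + 2α^2 + 2α + 1).
Reduced: 2α^6 + 2α^5 + α^4 + 2α^3 + 2α^2 + 2α.

2α^6 + 2α^5 + α^4 + 2α^3 + 2α^2 + 2α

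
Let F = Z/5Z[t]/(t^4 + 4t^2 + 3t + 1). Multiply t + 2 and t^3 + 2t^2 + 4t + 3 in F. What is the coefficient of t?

3

Multiply in Z/5Z[t]: (t + 2)·(t^3 + 2t^2 + 4t + 3) = t^4 + 4t^3 + 3t^2 + t + 1.
Reduce using t^4 ≡ t^2 + 2t + 4 (mod t^4 + 4t^2 + 3t + 1).
Reduced: 4t^3 + 4t^2 + 3t.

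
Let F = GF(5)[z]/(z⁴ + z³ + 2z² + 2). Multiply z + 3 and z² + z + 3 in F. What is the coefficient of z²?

Multiply in GF(5)[z]: (z + 3)·(z² + z + 3) = z³ + 4z² + z + 4.
Reduced: z³ + 4z² + z + 4.

4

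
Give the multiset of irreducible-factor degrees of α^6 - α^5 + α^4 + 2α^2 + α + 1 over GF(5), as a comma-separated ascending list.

Write g(α) = α^6 - α^5 + α^4 + 2α^2 + α + 1.
Roots in GF(5): g(0) = 1; g(1) = 0 → root; g(2) = 4; g(3) = 4; g(4) = 0 → root.
Linear factors from roots: (α - 1), (α + 1).
Complete factorization: g(α) = (α + 1)·(α - 1)^2·(α^3 + 2α + 1).
Factor degrees with multiplicity: 1 + 1 + 1 + 3 = 6.

1, 1, 1, 3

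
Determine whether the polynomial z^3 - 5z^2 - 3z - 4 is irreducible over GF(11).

Write P(z) = z^3 - 5z^2 - 3z - 4.
Check each element of GF(11) for a root: P(0)=7, P(1)=0, P(2)=0, P(3)=2, P(4)=1, P(5)=3, P(6)=3, P(7)=7, P(8)=10, P(9)=7, P(10)=4.
P(1) = 0, so (z − 1) divides P(z); P is reducible.

No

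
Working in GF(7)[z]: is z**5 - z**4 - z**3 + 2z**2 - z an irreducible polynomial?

Write h(z) = z**5 - z**4 - z**3 + 2z**2 - z.
Check for roots in GF(7): h(0) = 0 → root; h(1) = 0 → root; h(2) = 0 → root; h(3) = 3; h(4) = 4; h(5) = 5; h(6) = 2.
h(0) = 0, so (z) divides h(z); h is reducible.

No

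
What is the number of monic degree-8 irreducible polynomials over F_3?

The number of monic irreducibles of degree 8 over GF(3) is (1/8)·Σ_{d∣8} μ(8/d) 3^d.
Divisors of 8: 1, 2, 4, 8; μ(8/d) for each: 0, 0, -1, 1.
Σ = − 3^4 + 3^8 = 6480.
N = 6480/8 = 810.

810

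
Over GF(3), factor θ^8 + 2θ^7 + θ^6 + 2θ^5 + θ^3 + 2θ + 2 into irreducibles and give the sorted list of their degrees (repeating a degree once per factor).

1, 1, 3, 3

Write g(θ) = θ^8 + 2θ^7 + θ^6 + 2θ^5 + θ^3 + 2θ + 2.
Roots in GF(3): g(0) = 2; g(1) = 2; g(2) = 0 → root.
Linear factors from roots: (θ + 1).
Complete factorization: g(θ) = (θ + 1)^2·(θ^3 + θ^2 + θ + 2)·(θ^3 + 2θ^2 + 1).
Factor degrees with multiplicity: 1 + 1 + 3 + 3 = 8.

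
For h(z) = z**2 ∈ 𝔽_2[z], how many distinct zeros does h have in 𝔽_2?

1

Evaluate at each of the 2 elements of 𝔽_2:
h(0) = 0 → root; h(1) = 1.
Roots: {0}.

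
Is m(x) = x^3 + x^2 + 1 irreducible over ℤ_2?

Yes

Check for roots in ℤ_2: m(0) = 1; m(1) = 1.
No roots. A degree-3 polynomial over a field with no linear factor is irreducible.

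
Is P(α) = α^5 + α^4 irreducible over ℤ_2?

Check for roots in ℤ_2: P(0) = 0 → root; P(1) = 0 → root.
P(0) = 0, so (α) divides P(α); P is reducible.

No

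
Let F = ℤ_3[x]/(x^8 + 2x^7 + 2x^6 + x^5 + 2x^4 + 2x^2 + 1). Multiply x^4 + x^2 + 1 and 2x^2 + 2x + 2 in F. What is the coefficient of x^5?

Multiply in ℤ_3[x]: (x^4 + x^2 + 1)·(2x^2 + 2x + 2) = 2x^6 + 2x^5 + x^4 + 2x^3 + x^2 + 2x + 2.
Reduced: 2x^6 + 2x^5 + x^4 + 2x^3 + x^2 + 2x + 2.

2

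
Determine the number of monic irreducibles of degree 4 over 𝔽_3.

The number of monic irreducibles of degree 4 over GF(3) is (1/4)·Σ_{d∣4} μ(4/d) 3^d.
Divisors of 4: 1, 2, 4; μ(4/d) for each: 0, -1, 1.
Σ = − 3^2 + 3^4 = 72.
N = 72/4 = 18.

18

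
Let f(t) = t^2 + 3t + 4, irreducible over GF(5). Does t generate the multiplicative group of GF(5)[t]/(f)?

No

|GF(5^2)^×| = 5^2 − 1 = 24. Prime factorization: 24 = 2^3·3.
f is primitive ⇔ t has order 24 in GF(5)[t]/(f), i.e. t^(24/q) ≠ 1 for each prime q | 24.
t^(12) mod f = 1
t^(8) mod f = 3t + 4.
Since t^(12) = 1, the order of t divides 12 < 24; not primitive.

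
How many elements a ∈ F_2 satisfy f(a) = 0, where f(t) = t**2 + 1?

1

Evaluate at each of the 2 elements of F_2:
f(0) = 1; f(1) = 0 → root.
Roots: {1}.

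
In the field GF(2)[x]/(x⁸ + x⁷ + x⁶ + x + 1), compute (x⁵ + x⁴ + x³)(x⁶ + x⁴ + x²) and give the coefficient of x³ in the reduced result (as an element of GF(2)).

1

Multiply in GF(2)[x]: (x⁵ + x⁴ + x³)·(x⁶ + x⁴ + x²) = x¹¹ + x¹⁰ + x⁸ + x⁶ + x⁵.
Reduce using x⁸ ≡ x⁷ + x⁶ + x + 1 (mod x⁸ + x⁷ + x⁶ + x + 1).
Reduced: x⁷ + x⁶ + x⁵ + x⁴ + x³ + x² + x.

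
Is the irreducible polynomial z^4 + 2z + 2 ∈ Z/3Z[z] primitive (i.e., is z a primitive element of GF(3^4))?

Write f(z) = z^4 + 2z + 2.
|GF(3^4)^×| = 3^4 − 1 = 80. Prime factorization: 80 = 2^4·5.
f is primitive ⇔ z has order 80 in GF(3)[z]/(f), i.e. z^(80/q) ≠ 1 for each prime q | 80.
z^(40) mod f = 2.
z^(16) mod f = z^3 + 2z + 2.
None equal 1, so z has full order 80; f is primitive.

Yes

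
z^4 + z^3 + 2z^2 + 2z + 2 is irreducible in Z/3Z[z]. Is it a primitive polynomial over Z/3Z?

Yes

Write f(z) = z^4 + z^3 + 2z^2 + 2z + 2.
|GF(3^4)^×| = 3^4 − 1 = 80. Prime factorization: 80 = 2^4·5.
f is primitive ⇔ z has order 80 in GF(3)[z]/(f), i.e. z^(80/q) ≠ 1 for each prime q | 80.
z^(40) mod f = 2.
z^(16) mod f = z^2 + z.
None equal 1, so z has full order 80; f is primitive.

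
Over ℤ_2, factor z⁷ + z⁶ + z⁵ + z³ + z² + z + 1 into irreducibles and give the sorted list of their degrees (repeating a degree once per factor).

Write f(z) = z⁷ + z⁶ + z⁵ + z³ + z² + z + 1.
Roots in ℤ_2: f(0) = 1; f(1) = 1.
Complete factorization: f(z) = (z⁷ + z⁶ + z⁵ + z³ + z² + z + 1).
Factor degrees with multiplicity: 7 = 7.

7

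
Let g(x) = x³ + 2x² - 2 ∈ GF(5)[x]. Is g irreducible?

Check for roots in GF(5): g(0) = 3; g(1) = 1; g(2) = 4; g(3) = 3; g(4) = 4.
No roots. A degree-3 polynomial over a field with no linear factor is irreducible.

Yes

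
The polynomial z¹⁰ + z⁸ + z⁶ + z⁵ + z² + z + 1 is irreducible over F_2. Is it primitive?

Write f(z) = z¹⁰ + z⁸ + z⁶ + z⁵ + z² + z + 1.
|GF(2^10)^×| = 2^10 − 1 = 1023. Prime factorization: 1023 = 3·11·31.
f is primitive ⇔ z has order 1023 in GF(2)[z]/(f), i.e. z^(1023/q) ≠ 1 for each prime q | 1023.
z^(341) mod f = 1
z^(93) mod f = z⁹ + z⁸ + z⁶ + z³ + z² + z.
z^(33) mod f = z⁹ + z⁷ + z.
Since z^(341) = 1, the order of z divides 341 < 1023; not primitive.

No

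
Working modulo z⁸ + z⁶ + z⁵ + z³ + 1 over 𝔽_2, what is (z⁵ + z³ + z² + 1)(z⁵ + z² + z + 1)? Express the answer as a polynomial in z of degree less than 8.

Multiply in 𝔽_2[z]: (z⁵ + z³ + z² + 1)·(z⁵ + z² + z + 1) = z¹⁰ + z⁸ + z⁶ + z⁵ + z + 1.
Reduce using z⁸ ≡ z⁶ + z⁵ + z³ + 1 (mod z⁸ + z⁶ + z⁵ + z³ + 1).
Reduced: z⁷ + z⁶ + z² + z + 1.

z^7 + z^6 + z^2 + z + 1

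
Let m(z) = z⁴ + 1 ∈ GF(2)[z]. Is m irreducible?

No

Check for roots in GF(2): m(0) = 1; m(1) = 0 → root.
m(1) = 0, so (z − 1) divides m(z); m is reducible.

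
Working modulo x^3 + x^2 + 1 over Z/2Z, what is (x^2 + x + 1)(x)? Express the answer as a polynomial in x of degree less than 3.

x + 1

Multiply in Z/2Z[x]: (x^2 + x + 1)·(x) = x^3 + x^2 + x.
Reduce using x^3 ≡ x^2 + 1 (mod x^3 + x^2 + 1).
Reduced: x + 1.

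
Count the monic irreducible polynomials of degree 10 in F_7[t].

28245840

x^(7^10) − x is the product of all monic irreducibles of degree dividing 10; Möbius inversion gives N = (1/10) Σ μ(10/d)·7^d.
Divisors of 10: 1, 2, 5, 10; μ(10/d) for each: 1, -1, -1, 1.
Σ = 7^1 − 7^2 − 7^5 + 7^10 = 282458400.
N = 282458400/10 = 28245840.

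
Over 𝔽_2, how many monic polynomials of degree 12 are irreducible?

335

Gauss's count: N_{2}(12) = (1/12) Σ_{d|12} μ(12/d)·2^d.
Divisors of 12: 1, 2, 3, 4, 6, 12; μ(12/d) for each: 0, 1, 0, -1, -1, 1.
Σ = 2^2 − 2^4 − 2^6 + 2^12 = 4020.
N = 4020/12 = 335.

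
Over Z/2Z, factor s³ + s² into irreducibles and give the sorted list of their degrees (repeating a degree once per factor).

1, 1, 1

Write h(s) = s³ + s².
Roots in Z/2Z: h(0) = 0 → root; h(1) = 0 → root.
Linear factors from roots: (s), (s + 1).
Complete factorization: h(s) = (s + 1)·(s)^2.
Factor degrees with multiplicity: 1 + 1 + 1 = 3.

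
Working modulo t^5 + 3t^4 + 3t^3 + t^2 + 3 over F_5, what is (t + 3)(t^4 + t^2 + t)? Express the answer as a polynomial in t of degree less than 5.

3t^3 + 3t^2 + 3t + 2

Multiply in F_5[t]: (t + 3)·(t^4 + t^2 + t) = t^5 + 3t^4 + t^3 + 4t^2 + 3t.
Reduce using t^5 ≡ 2t^4 + 2t^3 + 4t^2 + 2 (mod t^5 + 3t^4 + 3t^3 + t^2 + 3).
Reduced: 3t^3 + 3t^2 + 3t + 2.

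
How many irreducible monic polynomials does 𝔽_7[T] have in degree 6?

19544

x^(7^6) − x is the product of all monic irreducibles of degree dividing 6; Möbius inversion gives N = (1/6) Σ μ(6/d)·7^d.
Divisors of 6: 1, 2, 3, 6; μ(6/d) for each: 1, -1, -1, 1.
Σ = 7^1 − 7^2 − 7^3 + 7^6 = 117264.
N = 117264/6 = 19544.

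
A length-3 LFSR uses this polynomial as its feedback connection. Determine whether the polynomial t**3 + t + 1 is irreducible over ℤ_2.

Yes

Write m(t) = t**3 + t + 1.
Check for roots in ℤ_2: m(0) = 1; m(1) = 1.
No roots. A degree-3 polynomial over a field with no linear factor is irreducible.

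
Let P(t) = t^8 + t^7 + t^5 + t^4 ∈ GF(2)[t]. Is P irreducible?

Check for roots in GF(2): P(0) = 0 → root; P(1) = 0 → root.
P(0) = 0, so (t) divides P(t); P is reducible.

No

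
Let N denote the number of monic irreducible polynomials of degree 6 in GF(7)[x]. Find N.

19544

By the necklace-counting formula, N_7(6) = (1/6) Σ_{d|6} μ(6/d)·7^d.
Divisors of 6: 1, 2, 3, 6; μ(6/d) for each: 1, -1, -1, 1.
Σ = 7^1 − 7^2 − 7^3 + 7^6 = 117264.
N = 117264/6 = 19544.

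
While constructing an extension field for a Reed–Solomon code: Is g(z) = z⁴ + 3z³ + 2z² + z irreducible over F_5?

Check for roots in F_5: g(0) = 0 → root; g(1) = 2; g(2) = 0 → root; g(3) = 3; g(4) = 4.
g(0) = 0, so (z) divides g(z); g is reducible.

No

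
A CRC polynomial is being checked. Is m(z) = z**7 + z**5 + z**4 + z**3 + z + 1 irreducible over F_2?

No

Check for roots in F_2: m(0) = 1; m(1) = 0 → root.
m(1) = 0, so (z − 1) divides m(z); m is reducible.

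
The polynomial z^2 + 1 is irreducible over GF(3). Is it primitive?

Write f(z) = z^2 + 1.
|GF(3^2)^×| = 3^2 − 1 = 8. Prime factorization: 8 = 2^3.
f is primitive ⇔ z has order 8 in GF(3)[z]/(f), i.e. z^(8/q) ≠ 1 for each prime q | 8.
z^(4) mod f = 1
Since z^(4) = 1, the order of z divides 4 < 8; not primitive.

No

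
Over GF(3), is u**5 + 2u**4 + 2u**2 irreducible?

Write m(u) = u**5 + 2u**4 + 2u**2.
Check for roots in GF(3): m(0) = 0 → root; m(1) = 2; m(2) = 0 → root.
m(0) = 0, so (u) divides m(u); m is reducible.

No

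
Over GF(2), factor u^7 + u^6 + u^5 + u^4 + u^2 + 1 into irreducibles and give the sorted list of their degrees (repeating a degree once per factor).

Write f(u) = u^7 + u^6 + u^5 + u^4 + u^2 + 1.
Roots in GF(2): f(0) = 1; f(1) = 0 → root.
Linear factors from roots: (u + 1).
Complete factorization: f(u) = (u + 1)^2·(u^2 + u + 1)·(u^3 + u + 1).
Factor degrees with multiplicity: 1 + 1 + 2 + 3 = 7.

1, 1, 2, 3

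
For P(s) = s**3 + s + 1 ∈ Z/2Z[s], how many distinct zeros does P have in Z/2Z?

0

Evaluate at each of the 2 elements of Z/2Z:
P(0) = 1; P(1) = 1.
No element is a root.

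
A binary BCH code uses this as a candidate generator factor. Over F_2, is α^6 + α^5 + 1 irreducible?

Yes

Write g(α) = α^6 + α^5 + 1.
Check for roots in F_2: g(0) = 1; g(1) = 1.
No roots, so no linear factors.
Monic irreducibles of degree 2 over GF(2): α^2 + α + 1.
None of them divide g (all give nonzero remainder).
Monic irreducibles of degree 3 over GF(2): α^3 + α + 1, α^3 + α^2 + 1.
None of them divide g (all give nonzero remainder).
No irreducible factor of degree ≤ 3 exists, so g is irreducible over GF(2).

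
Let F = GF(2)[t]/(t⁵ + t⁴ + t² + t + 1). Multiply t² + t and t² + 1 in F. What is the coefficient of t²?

1

Multiply in GF(2)[t]: (t² + t)·(t² + 1) = t⁴ + t³ + t² + t.
Reduced: t⁴ + t³ + t² + t.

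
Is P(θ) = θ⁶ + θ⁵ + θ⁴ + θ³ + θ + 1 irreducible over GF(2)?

No

Check for roots in GF(2): P(0) = 1; P(1) = 0 → root.
P(1) = 0, so (θ − 1) divides P(θ); P is reducible.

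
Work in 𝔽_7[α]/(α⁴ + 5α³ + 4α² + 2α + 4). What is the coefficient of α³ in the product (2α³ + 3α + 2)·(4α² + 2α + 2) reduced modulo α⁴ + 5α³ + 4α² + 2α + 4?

Multiply in 𝔽_7[α]: (2α³ + 3α + 2)·(4α² + 2α + 2) = α⁵ + 4α⁴ + 2α³ + 3α + 4.
Reduce using α⁴ ≡ 2α³ + 3α² + 5α + 3 (mod α⁴ + 5α³ + 4α² + 2α + 4).
Reduced: 3α³ + 2α² + α + 1.

3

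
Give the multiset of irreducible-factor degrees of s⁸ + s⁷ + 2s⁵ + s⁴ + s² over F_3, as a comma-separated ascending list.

1, 1, 1, 1, 1, 1, 2

Write h(s) = s⁸ + s⁷ + 2s⁵ + s⁴ + s².
Roots in F_3: h(0) = 0 → root; h(1) = 0 → root; h(2) = 0 → root.
Linear factors from roots: (s), (s + 2), (s + 1).
Complete factorization: h(s) = (s + 2)·(s)^2·(s + 1)^3·(s² + 2s + 2).
Factor degrees with multiplicity: 1 + 1 + 1 + 1 + 1 + 1 + 2 = 8.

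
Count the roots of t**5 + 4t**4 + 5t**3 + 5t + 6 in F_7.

Write P(t) = t**5 + 4t**4 + 5t**3 + 5t + 6.
Evaluate at each of the 7 elements of F_7:
P(0) = 6; P(1) = 0 → root; P(2) = 5; P(3) = 2; P(4) = 0 → root; P(5) = 2; P(6) = 6.
Roots: {1, 4}.

2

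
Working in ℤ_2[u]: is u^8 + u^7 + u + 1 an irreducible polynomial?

No

Write g(u) = u^8 + u^7 + u + 1.
Check for roots in ℤ_2: g(0) = 1; g(1) = 0 → root.
g(1) = 0, so (u − 1) divides g(u); g is reducible.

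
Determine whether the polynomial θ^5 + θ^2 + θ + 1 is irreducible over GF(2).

Write f(θ) = θ^5 + θ^2 + θ + 1.
Check for roots in GF(2): f(0) = 1; f(1) = 0 → root.
f(1) = 0, so (θ − 1) divides f(θ); f is reducible.

No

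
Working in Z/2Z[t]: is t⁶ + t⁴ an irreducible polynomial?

Write h(t) = t⁶ + t⁴.
Check for roots in Z/2Z: h(0) = 0 → root; h(1) = 0 → root.
h(0) = 0, so (t) divides h(t); h is reducible.

No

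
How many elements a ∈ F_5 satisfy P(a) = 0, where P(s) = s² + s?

2

Evaluate at each of the 5 elements of F_5:
P(0) = 0 → root; P(1) = 2; P(2) = 1; P(3) = 2; P(4) = 0 → root.
Roots: {0, 4}.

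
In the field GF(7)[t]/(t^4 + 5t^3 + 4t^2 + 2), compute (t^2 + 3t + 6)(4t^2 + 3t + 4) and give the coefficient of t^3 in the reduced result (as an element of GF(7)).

Multiply in GF(7)[t]: (t^2 + 3t + 6)·(4t^2 + 3t + 4) = 4t^4 + t^3 + 2t^2 + 2t + 3.
Reduce using t^4 ≡ 2t^3 + 3t^2 + 5 (mod t^4 + 5t^3 + 4t^2 + 2).
Reduced: 2t^3 + 2t + 2.

2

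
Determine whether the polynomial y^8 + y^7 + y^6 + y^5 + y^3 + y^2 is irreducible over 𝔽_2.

Write P(y) = y^8 + y^7 + y^6 + y^5 + y^3 + y^2.
Check for roots in 𝔽_2: P(0) = 0 → root; P(1) = 0 → root.
P(0) = 0, so (y) divides P(y); P is reducible.

No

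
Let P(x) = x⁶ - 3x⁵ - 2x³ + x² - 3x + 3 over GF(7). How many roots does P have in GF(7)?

2

Evaluate at each of the 7 elements of GF(7):
P(0) = 3; P(1) = 4; P(2) = 2; P(3) = 5; P(4) = 0 → root; P(5) = 0 → root; P(6) = 6.
Roots: {4, 5}.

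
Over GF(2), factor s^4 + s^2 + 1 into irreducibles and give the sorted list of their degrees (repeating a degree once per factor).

Write h(s) = s^4 + s^2 + 1.
Roots in GF(2): h(0) = 1; h(1) = 1.
Complete factorization: h(s) = (s^2 + s + 1)^2.
Factor degrees with multiplicity: 2 + 2 = 4.

2, 2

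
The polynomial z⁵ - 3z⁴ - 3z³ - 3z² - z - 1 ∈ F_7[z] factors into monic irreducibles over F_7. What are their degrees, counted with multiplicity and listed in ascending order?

1, 2, 2

Write h(z) = z⁵ - 3z⁴ - 3z³ - 3z² - z - 1.
Linear factors from roots: (z - 3).
Complete factorization: h(z) = (z - 3)·(z² + 3z - 2)·(z² - 3z + 1).
Factor degrees with multiplicity: 1 + 2 + 2 = 5.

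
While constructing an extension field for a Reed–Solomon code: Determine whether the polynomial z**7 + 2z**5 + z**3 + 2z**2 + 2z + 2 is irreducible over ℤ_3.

Yes

Write f(z) = z**7 + 2z**5 + z**3 + 2z**2 + 2z + 2.
Check for roots in ℤ_3: f(0) = 2; f(1) = 1; f(2) = 1.
No roots, so no linear factors.
Monic irreducibles of degree 2 over GF(3): z**2 + 1, z**2 + z + 2, z**2 + 2z + 2.
None of them divide f (all give nonzero remainder).
Degree-3 irreducible divisors: test the 8 monic irreducibles of degree 3 over GF(3).
None of them divide f (all give nonzero remainder).
No irreducible factor of degree ≤ 3 exists, so f is irreducible over GF(3).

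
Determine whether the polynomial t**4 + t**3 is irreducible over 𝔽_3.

Write g(t) = t**4 + t**3.
Check for roots in 𝔽_3: g(0) = 0 → root; g(1) = 2; g(2) = 0 → root.
g(0) = 0, so (t) divides g(t); g is reducible.

No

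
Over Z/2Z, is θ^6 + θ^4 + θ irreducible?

Write P(θ) = θ^6 + θ^4 + θ.
Check for roots in Z/2Z: P(0) = 0 → root; P(1) = 1.
P(0) = 0, so (θ) divides P(θ); P is reducible.

No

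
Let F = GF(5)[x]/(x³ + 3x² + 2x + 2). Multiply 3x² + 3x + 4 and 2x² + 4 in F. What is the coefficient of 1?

Multiply in GF(5)[x]: (3x² + 3x + 4)·(2x² + 4) = x⁴ + x³ + 2x + 1.
Reduce using x³ ≡ 2x² + 3x + 3 (mod x³ + 3x² + 2x + 2).
Reduced: 4x² + 4x.

0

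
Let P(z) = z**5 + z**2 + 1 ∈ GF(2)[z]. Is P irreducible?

Yes

Check for roots in GF(2): P(0) = 1; P(1) = 1.
No roots, so no linear factors.
Monic irreducibles of degree 2 over GF(2): z**2 + z + 1.
None of them divide P (all give nonzero remainder).
No irreducible factor of degree ≤ 2 exists, so P is irreducible over GF(2).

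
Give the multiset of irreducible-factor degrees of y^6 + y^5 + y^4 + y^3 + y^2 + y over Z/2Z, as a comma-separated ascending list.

1, 1, 2, 2

Write h(y) = y^6 + y^5 + y^4 + y^3 + y^2 + y.
Roots in Z/2Z: h(0) = 0 → root; h(1) = 0 → root.
Linear factors from roots: (y), (y + 1).
Complete factorization: h(y) = (y)·(y + 1)·(y^2 + y + 1)^2.
Factor degrees with multiplicity: 1 + 1 + 2 + 2 = 6.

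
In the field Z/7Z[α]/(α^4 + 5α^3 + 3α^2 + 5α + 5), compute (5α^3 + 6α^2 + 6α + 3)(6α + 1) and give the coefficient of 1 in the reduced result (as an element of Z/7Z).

0

Multiply in Z/7Z[α]: (5α^3 + 6α^2 + 6α + 3)·(6α + 1) = 2α^4 + 6α^3 + 3α + 3.
Reduce using α^4 ≡ 2α^3 + 4α^2 + 2α + 2 (mod α^4 + 5α^3 + 3α^2 + 5α + 5).
Reduced: 3α^3 + α^2.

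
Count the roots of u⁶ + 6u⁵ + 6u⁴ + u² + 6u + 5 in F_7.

Write P(u) = u⁶ + 6u⁵ + 6u⁴ + u² + 6u + 5.
Evaluate at each of the 7 elements of F_7:
P(0) = 5; P(1) = 4; P(2) = 2; P(3) = 3; P(4) = 5; P(5) = 0 → root; P(6) = 1.
Roots: {5}.

1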